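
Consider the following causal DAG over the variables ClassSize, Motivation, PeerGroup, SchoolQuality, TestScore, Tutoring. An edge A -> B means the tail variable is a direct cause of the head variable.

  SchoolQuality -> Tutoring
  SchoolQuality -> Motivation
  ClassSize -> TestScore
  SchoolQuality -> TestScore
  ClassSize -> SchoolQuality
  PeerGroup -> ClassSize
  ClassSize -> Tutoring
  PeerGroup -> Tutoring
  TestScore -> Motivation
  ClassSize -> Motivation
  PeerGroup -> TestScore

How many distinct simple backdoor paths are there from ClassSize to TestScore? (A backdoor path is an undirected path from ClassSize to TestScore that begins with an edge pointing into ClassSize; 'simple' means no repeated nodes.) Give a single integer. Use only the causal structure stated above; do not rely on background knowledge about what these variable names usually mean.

3

A backdoor path from ClassSize to TestScore is any simple undirected path whose first edge points into ClassSize (i.e. leaves ClassSize via a parent).
Parents of ClassSize: {PeerGroup}.
Enumerating:
  P1: ClassSize <- PeerGroup -> TestScore
  P2: ClassSize <- PeerGroup -> Tutoring <- SchoolQuality -> TestScore
  P3: ClassSize <- PeerGroup -> Tutoring <- SchoolQuality -> Motivation <- TestScore
That exhausts the simple backdoor paths. Count: 3.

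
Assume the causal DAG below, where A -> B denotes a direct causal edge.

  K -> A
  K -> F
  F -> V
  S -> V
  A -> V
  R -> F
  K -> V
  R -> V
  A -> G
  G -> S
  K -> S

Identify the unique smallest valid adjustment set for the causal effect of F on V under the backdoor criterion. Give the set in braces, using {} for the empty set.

{K, R}

Variables eligible for adjustment (non-descendants of F, excluding F and V): {A, G, K, R, S}.
Backdoor paths from F to V:
  P1: F <- K -> A -> G -> S -> V
  P2: F <- K -> A -> V
  P3: F <- K -> S <- G <- A -> V
  P4: F <- K -> S -> V
  P5: F <- K -> V
  P6: F <- R -> V
The empty set is not sufficient: P1 (F <- K -> A -> G -> S -> V) has no collider blocking it and no conditioned non-collider, so it is open.
Try {K, R}:
  P1: blocked at fork node K ∈ conditioning set.
  P2: blocked at fork node K ∈ conditioning set.
  P3: blocked at fork node K ∈ conditioning set.
  P4: blocked at fork node K ∈ conditioning set.
  P5: blocked at fork node K ∈ conditioning set.
  P6: blocked at fork node R ∈ conditioning set.
{K, R} contains no descendant of F and blocks every backdoor path.
Every element of {K, R} is needed (dropping K leaves P1 open; dropping R leaves P6 open), so no proper subset is valid.
Among all size-2 subsets of the eligible variables, only {K, R} blocks every backdoor path, so it is the unique smallest valid adjustment set.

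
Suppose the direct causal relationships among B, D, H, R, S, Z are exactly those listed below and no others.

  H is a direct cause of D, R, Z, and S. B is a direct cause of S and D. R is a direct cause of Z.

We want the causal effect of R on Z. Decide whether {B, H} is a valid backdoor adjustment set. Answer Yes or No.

Backdoor paths from R to Z (paths whose first edge points into R):
  P1: R <- H -> Z
Condition 1 (no descendant of R in the set): holds — descendants of R are {Z}; none are in {B, H}.
Condition 2 (every backdoor path blocked by {B, H}):
  P1: blocked at fork node H ∈ conditioning set.
{B, H} satisfies the backdoor criterion.

Yes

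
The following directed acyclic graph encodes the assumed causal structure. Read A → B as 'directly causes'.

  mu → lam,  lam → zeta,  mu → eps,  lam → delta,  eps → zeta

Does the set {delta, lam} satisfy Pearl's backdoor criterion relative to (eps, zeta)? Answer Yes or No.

Backdoor paths from eps to zeta (paths whose first edge points into eps):
  P1: eps <- mu -> lam -> zeta
Condition 1 (no descendant of eps in the set): holds — descendants of eps are {zeta}; none are in {delta, lam}.
Condition 2 (every backdoor path blocked by {delta, lam}):
  P1: blocked at chain node lam ∈ conditioning set.
{delta, lam} satisfies the backdoor criterion.

Yes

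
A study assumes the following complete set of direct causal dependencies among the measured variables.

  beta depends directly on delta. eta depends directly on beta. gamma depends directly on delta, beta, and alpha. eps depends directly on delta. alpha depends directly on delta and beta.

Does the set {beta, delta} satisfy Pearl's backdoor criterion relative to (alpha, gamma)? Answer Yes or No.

Backdoor paths from alpha to gamma (paths whose first edge points into alpha):
  P1: alpha <- delta -> beta -> gamma
  P2: alpha <- delta -> gamma
  P3: alpha <- beta <- delta -> gamma
  P4: alpha <- beta -> gamma
Condition 1 (no descendant of alpha in the set): holds — descendants of alpha are {gamma}; none are in {beta, delta}.
Condition 2 (every backdoor path blocked by {beta, delta}):
  P1: blocked at fork node delta ∈ conditioning set.
  P2: blocked at fork node delta ∈ conditioning set.
  P3: blocked at chain node beta ∈ conditioning set.
  P4: blocked at fork node beta ∈ conditioning set.
{beta, delta} satisfies the backdoor criterion.

Yes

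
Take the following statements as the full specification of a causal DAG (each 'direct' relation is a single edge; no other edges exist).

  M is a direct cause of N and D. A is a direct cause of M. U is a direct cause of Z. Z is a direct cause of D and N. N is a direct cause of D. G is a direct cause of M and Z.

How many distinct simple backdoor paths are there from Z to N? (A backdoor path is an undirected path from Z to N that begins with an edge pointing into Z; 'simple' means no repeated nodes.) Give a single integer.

2

A backdoor path from Z to N is any simple undirected path whose first edge points into Z (i.e. leaves Z via a parent).
Parents of Z: {G, U}.
Enumerating:
  P1: Z <- G -> M -> N
  P2: Z <- G -> M -> D <- N
That exhausts the simple backdoor paths. Count: 2.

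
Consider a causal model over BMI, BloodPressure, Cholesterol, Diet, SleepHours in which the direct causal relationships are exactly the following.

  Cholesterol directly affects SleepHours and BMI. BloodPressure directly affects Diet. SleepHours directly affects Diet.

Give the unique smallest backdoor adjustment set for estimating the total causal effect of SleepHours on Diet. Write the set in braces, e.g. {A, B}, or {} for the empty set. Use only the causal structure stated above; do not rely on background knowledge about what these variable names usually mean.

Variables eligible for adjustment (non-descendants of SleepHours, excluding SleepHours and Diet): {BMI, BloodPressure, Cholesterol}.
Backdoor paths from SleepHours to Diet:
  (none)
With no backdoor paths the empty set already satisfies the criterion, and it is trivially minimal.

{}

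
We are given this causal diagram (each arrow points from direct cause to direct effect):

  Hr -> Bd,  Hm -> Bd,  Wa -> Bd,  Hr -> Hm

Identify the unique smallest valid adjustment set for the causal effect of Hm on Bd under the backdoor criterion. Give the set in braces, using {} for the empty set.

{Hr}

Variables eligible for adjustment (non-descendants of Hm, excluding Hm and Bd): {Hr, Wa}.
Backdoor paths from Hm to Bd:
  P1: Hm <- Hr -> Bd
The empty set is not sufficient: P1 (Hm <- Hr -> Bd) has no collider blocking it and no conditioned non-collider, so it is open.
Try {Hr}:
  P1: blocked at fork node Hr ∈ conditioning set.
{Hr} contains no descendant of Hm and blocks every backdoor path.
No other singleton works — e.g. {Wa} leaves P1 open — so {Hr} is the unique smallest valid adjustment set.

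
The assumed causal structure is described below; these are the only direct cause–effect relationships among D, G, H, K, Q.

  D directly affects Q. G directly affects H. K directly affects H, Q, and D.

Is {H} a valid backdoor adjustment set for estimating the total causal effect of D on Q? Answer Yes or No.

No

Backdoor paths from D to Q (paths whose first edge points into D):
  P1: D <- K -> Q
Condition 1 (no descendant of D in the set): holds — descendants of D are {Q}; none are in {H}.
Condition 2 (every backdoor path blocked by {H}):
  P1: open — no interior node is in the conditioning set.
{H} does not satisfy the backdoor criterion.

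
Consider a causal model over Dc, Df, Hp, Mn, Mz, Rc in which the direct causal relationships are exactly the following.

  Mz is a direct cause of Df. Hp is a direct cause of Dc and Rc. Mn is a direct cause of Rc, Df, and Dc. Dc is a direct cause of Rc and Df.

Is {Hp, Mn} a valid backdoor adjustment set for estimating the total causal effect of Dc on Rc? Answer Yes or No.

Backdoor paths from Dc to Rc (paths whose first edge points into Dc):
  P1: Dc <- Mn -> Rc
  P2: Dc <- Hp -> Rc
Condition 1 (no descendant of Dc in the set): holds — descendants of Dc are {Df, Rc}; none are in {Hp, Mn}.
Condition 2 (every backdoor path blocked by {Hp, Mn}):
  P1: blocked at fork node Mn ∈ conditioning set.
  P2: blocked at fork node Hp ∈ conditioning set.
{Hp, Mn} satisfies the backdoor criterion.

Yes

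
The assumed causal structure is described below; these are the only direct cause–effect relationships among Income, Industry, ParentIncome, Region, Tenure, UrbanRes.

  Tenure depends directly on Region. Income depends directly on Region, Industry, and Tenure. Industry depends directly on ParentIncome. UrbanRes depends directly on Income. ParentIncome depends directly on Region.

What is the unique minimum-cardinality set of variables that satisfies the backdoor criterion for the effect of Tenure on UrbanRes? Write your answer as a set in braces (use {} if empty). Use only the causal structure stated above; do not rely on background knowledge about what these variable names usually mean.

{Region}

Variables eligible for adjustment (non-descendants of Tenure, excluding Tenure and UrbanRes): {Industry, ParentIncome, Region}.
Backdoor paths from Tenure to UrbanRes:
  P1: Tenure <- Region -> ParentIncome -> Industry -> Income -> UrbanRes
  P2: Tenure <- Region -> Income -> UrbanRes
The empty set is not sufficient: P1 (Tenure <- Region -> ParentIncome -> Industry -> Income -> UrbanRes) has no collider blocking it and no conditioned non-collider, so it is open.
Try {Region}:
  P1: blocked at fork node Region ∈ conditioning set.
  P2: blocked at fork node Region ∈ conditioning set.
{Region} contains no descendant of Tenure and blocks every backdoor path.
No other singleton works — e.g. {ParentIncome} leaves P2 open — so {Region} is the unique smallest valid adjustment set.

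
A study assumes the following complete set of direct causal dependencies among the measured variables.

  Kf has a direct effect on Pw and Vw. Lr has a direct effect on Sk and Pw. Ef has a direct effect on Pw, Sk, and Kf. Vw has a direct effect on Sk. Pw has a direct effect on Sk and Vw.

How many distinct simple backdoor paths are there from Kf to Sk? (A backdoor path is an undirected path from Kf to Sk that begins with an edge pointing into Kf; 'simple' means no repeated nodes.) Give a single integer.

4

A backdoor path from Kf to Sk is any simple undirected path whose first edge points into Kf (i.e. leaves Kf via a parent).
Parents of Kf: {Ef}.
Enumerating:
  P1: Kf <- Ef -> Pw <- Lr -> Sk
  P2: Kf <- Ef -> Pw -> Vw -> Sk
  P3: Kf <- Ef -> Pw -> Sk
  P4: Kf <- Ef -> Sk
That exhausts the simple backdoor paths. Count: 4.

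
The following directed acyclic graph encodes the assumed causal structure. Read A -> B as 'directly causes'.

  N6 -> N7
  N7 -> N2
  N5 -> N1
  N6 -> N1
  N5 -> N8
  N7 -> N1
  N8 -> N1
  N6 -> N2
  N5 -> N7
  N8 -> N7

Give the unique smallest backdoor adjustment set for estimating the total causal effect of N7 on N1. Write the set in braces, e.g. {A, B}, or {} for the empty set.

Variables eligible for adjustment (non-descendants of N7, excluding N7 and N1): {N5, N6, N8}.
Backdoor paths from N7 to N1:
  P1: N7 <- N5 -> N8 -> N1
  P2: N7 <- N5 -> N1
  P3: N7 <- N6 -> N1
  P4: N7 <- N8 <- N5 -> N1
  P5: N7 <- N8 -> N1
The empty set is not sufficient: P1 (N7 <- N5 -> N8 -> N1) has no collider blocking it and no conditioned non-collider, so it is open.
Try {N5, N6, N8}:
  P1: blocked at fork node N5 ∈ conditioning set.
  P2: blocked at fork node N5 ∈ conditioning set.
  P3: blocked at fork node N6 ∈ conditioning set.
  P4: blocked at chain node N8 ∈ conditioning set.
  P5: blocked at fork node N8 ∈ conditioning set.
{N5, N6, N8} contains no descendant of N7 and blocks every backdoor path.
Every element of {N5, N6, N8} is needed (dropping N5 leaves P2 open; dropping N6 leaves P3 open; dropping N8 leaves P5 open), so no proper subset is valid.
Among all size-3 subsets of the eligible variables, only {N5, N6, N8} blocks every backdoor path, so it is the unique smallest valid adjustment set.

{N5, N6, N8}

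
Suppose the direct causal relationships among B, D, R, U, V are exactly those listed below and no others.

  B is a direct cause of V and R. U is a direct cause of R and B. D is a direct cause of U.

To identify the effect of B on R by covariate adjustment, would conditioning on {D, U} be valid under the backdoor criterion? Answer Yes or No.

Backdoor paths from B to R (paths whose first edge points into B):
  P1: B <- U -> R
Condition 1 (no descendant of B in the set): holds — descendants of B are {R, V}; none are in {D, U}.
Condition 2 (every backdoor path blocked by {D, U}):
  P1: blocked at fork node U ∈ conditioning set.
{D, U} satisfies the backdoor criterion.

Yes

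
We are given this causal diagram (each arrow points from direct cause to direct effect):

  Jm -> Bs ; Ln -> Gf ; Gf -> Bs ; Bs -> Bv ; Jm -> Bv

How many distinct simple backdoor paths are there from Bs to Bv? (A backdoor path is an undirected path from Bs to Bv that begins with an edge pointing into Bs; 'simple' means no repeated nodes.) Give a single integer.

A backdoor path from Bs to Bv is any simple undirected path whose first edge points into Bs (i.e. leaves Bs via a parent).
Parents of Bs: {Gf, Jm}.
Enumerating:
  P1: Bs <- Jm -> Bv
That exhausts the simple backdoor paths. Count: 1.

1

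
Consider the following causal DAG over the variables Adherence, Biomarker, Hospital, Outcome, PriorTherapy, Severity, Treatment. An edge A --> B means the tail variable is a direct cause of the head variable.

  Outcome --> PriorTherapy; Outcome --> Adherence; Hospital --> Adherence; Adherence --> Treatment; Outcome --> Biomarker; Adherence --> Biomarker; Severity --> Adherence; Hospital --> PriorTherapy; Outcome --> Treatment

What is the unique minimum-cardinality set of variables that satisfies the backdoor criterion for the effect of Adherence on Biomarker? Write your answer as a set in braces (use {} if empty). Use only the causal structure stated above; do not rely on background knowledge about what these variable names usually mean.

Variables eligible for adjustment (non-descendants of Adherence, excluding Adherence and Biomarker): {Hospital, Outcome, PriorTherapy, Severity}.
Backdoor paths from Adherence to Biomarker:
  P1: Adherence <- Hospital -> PriorTherapy <- Outcome -> Biomarker
  P2: Adherence <- Outcome -> Biomarker
The empty set is not sufficient: P2 (Adherence <- Outcome -> Biomarker) has no collider blocking it and no conditioned non-collider, so it is open.
Try {Outcome}:
  P1: blocked at collider PriorTherapy (neither it nor any descendant is in the conditioning set).
  P2: blocked at fork node Outcome ∈ conditioning set.
{Outcome} contains no descendant of Adherence and blocks every backdoor path.
No other singleton works — e.g. {Hospital} leaves P2 open — so {Outcome} is the unique smallest valid adjustment set.

{Outcome}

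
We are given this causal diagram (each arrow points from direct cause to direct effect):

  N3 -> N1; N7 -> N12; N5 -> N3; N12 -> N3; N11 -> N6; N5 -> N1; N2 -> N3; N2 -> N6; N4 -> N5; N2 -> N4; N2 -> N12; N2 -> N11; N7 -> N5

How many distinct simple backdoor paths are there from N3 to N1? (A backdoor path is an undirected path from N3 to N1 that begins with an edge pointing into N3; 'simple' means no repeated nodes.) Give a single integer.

5

A backdoor path from N3 to N1 is any simple undirected path whose first edge points into N3 (i.e. leaves N3 via a parent).
Parents of N3: {N12, N2, N5}.
Enumerating:
  P1: N3 <- N2 -> N12 <- N7 -> N5 -> N1
  P2: N3 <- N2 -> N4 -> N5 -> N1
  P3: N3 <- N12 <- N2 -> N4 -> N5 -> N1
  P4: N3 <- N12 <- N7 -> N5 -> N1
  P5: N3 <- N5 -> N1
That exhausts the simple backdoor paths. Count: 5.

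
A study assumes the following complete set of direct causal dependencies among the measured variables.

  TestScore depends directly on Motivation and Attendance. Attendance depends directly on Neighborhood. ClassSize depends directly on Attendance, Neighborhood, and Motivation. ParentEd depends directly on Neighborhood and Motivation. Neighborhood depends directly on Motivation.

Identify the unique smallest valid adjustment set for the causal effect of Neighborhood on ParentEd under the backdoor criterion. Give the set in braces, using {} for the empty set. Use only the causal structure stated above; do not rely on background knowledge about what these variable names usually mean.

{Motivation}

Variables eligible for adjustment (non-descendants of Neighborhood, excluding Neighborhood and ParentEd): {Motivation}.
Backdoor paths from Neighborhood to ParentEd:
  P1: Neighborhood <- Motivation -> ParentEd
The empty set is not sufficient: P1 (Neighborhood <- Motivation -> ParentEd) has no collider blocking it and no conditioned non-collider, so it is open.
Try {Motivation}:
  P1: blocked at fork node Motivation ∈ conditioning set.
{Motivation} contains no descendant of Neighborhood and blocks every backdoor path.
{Motivation} is the unique smallest valid adjustment set.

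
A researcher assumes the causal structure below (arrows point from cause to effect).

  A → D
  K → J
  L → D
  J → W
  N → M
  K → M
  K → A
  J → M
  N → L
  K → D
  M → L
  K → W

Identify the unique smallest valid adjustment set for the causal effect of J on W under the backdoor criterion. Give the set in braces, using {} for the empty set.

Variables eligible for adjustment (non-descendants of J, excluding J and W): {A, K, N}.
Backdoor paths from J to W:
  P1: J <- K -> W
The empty set is not sufficient: P1 (J <- K -> W) has no collider blocking it and no conditioned non-collider, so it is open.
Try {K}:
  P1: blocked at fork node K ∈ conditioning set.
{K} contains no descendant of J and blocks every backdoor path.
No other singleton works — e.g. {N} leaves P1 open — so {K} is the unique smallest valid adjustment set.

{K}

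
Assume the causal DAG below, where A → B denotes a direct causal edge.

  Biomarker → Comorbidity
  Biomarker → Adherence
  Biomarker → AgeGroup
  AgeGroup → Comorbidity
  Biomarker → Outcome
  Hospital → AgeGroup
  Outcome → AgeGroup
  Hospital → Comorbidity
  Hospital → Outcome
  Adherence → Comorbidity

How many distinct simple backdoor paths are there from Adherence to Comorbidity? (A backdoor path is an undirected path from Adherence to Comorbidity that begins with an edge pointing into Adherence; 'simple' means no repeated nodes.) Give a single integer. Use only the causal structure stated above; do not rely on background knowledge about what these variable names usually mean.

8

A backdoor path from Adherence to Comorbidity is any simple undirected path whose first edge points into Adherence (i.e. leaves Adherence via a parent).
Parents of Adherence: {Biomarker}.
Enumerating:
  P1: Adherence <- Biomarker -> Outcome <- Hospital -> AgeGroup -> Comorbidity
  P2: Adherence <- Biomarker -> Outcome <- Hospital -> Comorbidity
  P3: Adherence <- Biomarker -> Outcome -> AgeGroup <- Hospital -> Comorbidity
  P4: Adherence <- Biomarker -> Outcome -> AgeGroup -> Comorbidity
  P5: Adherence <- Biomarker -> AgeGroup <- Hospital -> Comorbidity
  P6: Adherence <- Biomarker -> AgeGroup <- Outcome <- Hospital -> Comorbidity
  P7: Adherence <- Biomarker -> AgeGroup -> Comorbidity
  P8: Adherence <- Biomarker -> Comorbidity
That exhausts the simple backdoor paths. Count: 8.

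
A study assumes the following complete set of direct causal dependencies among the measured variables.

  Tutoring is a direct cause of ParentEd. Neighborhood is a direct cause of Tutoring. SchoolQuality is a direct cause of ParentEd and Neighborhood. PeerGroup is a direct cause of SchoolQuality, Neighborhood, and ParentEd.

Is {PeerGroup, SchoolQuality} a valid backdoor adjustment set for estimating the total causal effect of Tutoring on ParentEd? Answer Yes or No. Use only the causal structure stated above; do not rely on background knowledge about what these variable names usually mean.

Backdoor paths from Tutoring to ParentEd (paths whose first edge points into Tutoring):
  P1: Tutoring <- Neighborhood <- PeerGroup -> SchoolQuality -> ParentEd
  P2: Tutoring <- Neighborhood <- PeerGroup -> ParentEd
  P3: Tutoring <- Neighborhood <- SchoolQuality <- PeerGroup -> ParentEd
  P4: Tutoring <- Neighborhood <- SchoolQuality -> ParentEd
Condition 1 (no descendant of Tutoring in the set): holds — descendants of Tutoring are {ParentEd}; none are in {PeerGroup, SchoolQuality}.
Condition 2 (every backdoor path blocked by {PeerGroup, SchoolQuality}):
  P1: blocked at fork node PeerGroup ∈ conditioning set.
  P2: blocked at fork node PeerGroup ∈ conditioning set.
  P3: blocked at chain node SchoolQuality ∈ conditioning set.
  P4: blocked at fork node SchoolQuality ∈ conditioning set.
{PeerGroup, SchoolQuality} satisfies the backdoor criterion.

Yes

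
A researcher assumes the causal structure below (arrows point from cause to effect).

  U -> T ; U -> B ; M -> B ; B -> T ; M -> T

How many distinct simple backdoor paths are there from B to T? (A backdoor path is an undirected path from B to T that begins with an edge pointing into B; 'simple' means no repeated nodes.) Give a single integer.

2

A backdoor path from B to T is any simple undirected path whose first edge points into B (i.e. leaves B via a parent).
Parents of B: {M, U}.
Enumerating:
  P1: B <- U -> T
  P2: B <- M -> T
That exhausts the simple backdoor paths. Count: 2.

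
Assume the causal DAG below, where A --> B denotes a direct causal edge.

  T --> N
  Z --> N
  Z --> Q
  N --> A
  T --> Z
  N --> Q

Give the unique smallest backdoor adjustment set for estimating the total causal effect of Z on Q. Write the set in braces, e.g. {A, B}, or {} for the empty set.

Variables eligible for adjustment (non-descendants of Z, excluding Z and Q): {T}.
Backdoor paths from Z to Q:
  P1: Z <- T -> N -> Q
The empty set is not sufficient: P1 (Z <- T -> N -> Q) has no collider blocking it and no conditioned non-collider, so it is open.
Try {T}:
  P1: blocked at fork node T ∈ conditioning set.
{T} contains no descendant of Z and blocks every backdoor path.
{T} is the unique smallest valid adjustment set.

{T}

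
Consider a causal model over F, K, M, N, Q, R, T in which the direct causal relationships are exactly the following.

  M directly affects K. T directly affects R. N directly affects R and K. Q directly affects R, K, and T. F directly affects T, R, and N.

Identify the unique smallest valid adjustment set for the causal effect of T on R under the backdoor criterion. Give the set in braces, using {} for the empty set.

Variables eligible for adjustment (non-descendants of T, excluding T and R): {F, K, M, N, Q}.
Backdoor paths from T to R:
  P1: T <- F -> N -> R
  P2: T <- F -> N -> K <- Q -> R
  P3: T <- F -> R
  P4: T <- Q -> R
  P5: T <- Q -> K <- N <- F -> R
  P6: T <- Q -> K <- N -> R
The empty set is not sufficient: P1 (T <- F -> N -> R) has no collider blocking it and no conditioned non-collider, so it is open.
Try {F, Q}:
  P1: blocked at fork node F ∈ conditioning set.
  P2: blocked at fork node F ∈ conditioning set.
  P3: blocked at fork node F ∈ conditioning set.
  P4: blocked at fork node Q ∈ conditioning set.
  P5: blocked at fork node Q ∈ conditioning set.
  P6: blocked at fork node Q ∈ conditioning set.
{F, Q} contains no descendant of T and blocks every backdoor path.
Every element of {F, Q} is needed (dropping F leaves P1 open; dropping Q leaves P4 open), so no proper subset is valid.
Among all size-2 subsets of the eligible variables, only {F, Q} blocks every backdoor path, so it is the unique smallest valid adjustment set.

{F, Q}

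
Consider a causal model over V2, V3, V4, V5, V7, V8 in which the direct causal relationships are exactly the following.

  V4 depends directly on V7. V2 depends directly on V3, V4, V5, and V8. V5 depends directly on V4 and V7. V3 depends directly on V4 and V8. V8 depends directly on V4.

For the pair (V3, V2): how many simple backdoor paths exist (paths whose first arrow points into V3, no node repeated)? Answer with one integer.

A backdoor path from V3 to V2 is any simple undirected path whose first edge points into V3 (i.e. leaves V3 via a parent).
Parents of V3: {V4, V8}.
Enumerating:
  P1: V3 <- V4 <- V7 -> V5 -> V2
  P2: V3 <- V4 -> V5 -> V2
  P3: V3 <- V4 -> V8 -> V2
  P4: V3 <- V4 -> V2
  P5: V3 <- V8 <- V4 <- V7 -> V5 -> V2
  P6: V3 <- V8 <- V4 -> V5 -> V2
  P7: V3 <- V8 <- V4 -> V2
  P8: V3 <- V8 -> V2
That exhausts the simple backdoor paths. Count: 8.

8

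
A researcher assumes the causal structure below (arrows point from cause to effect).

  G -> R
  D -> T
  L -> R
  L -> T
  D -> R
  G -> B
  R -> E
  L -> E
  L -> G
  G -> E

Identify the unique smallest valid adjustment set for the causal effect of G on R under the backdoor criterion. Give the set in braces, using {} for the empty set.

Variables eligible for adjustment (non-descendants of G, excluding G and R): {D, L, T}.
Backdoor paths from G to R:
  P1: G <- L -> R
  P2: G <- L -> E <- R
  P3: G <- L -> T <- D -> R
The empty set is not sufficient: P1 (G <- L -> R) has no collider blocking it and no conditioned non-collider, so it is open.
Try {L}:
  P1: blocked at fork node L ∈ conditioning set.
  P2: blocked at fork node L ∈ conditioning set.
  P3: blocked at fork node L ∈ conditioning set.
{L} contains no descendant of G and blocks every backdoor path.
No other singleton works — e.g. {D} leaves P1 open — so {L} is the unique smallest valid adjustment set.

{L}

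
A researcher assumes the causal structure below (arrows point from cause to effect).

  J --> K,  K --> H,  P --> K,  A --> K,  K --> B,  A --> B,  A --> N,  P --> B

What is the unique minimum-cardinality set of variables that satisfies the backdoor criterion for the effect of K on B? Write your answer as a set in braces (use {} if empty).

Variables eligible for adjustment (non-descendants of K, excluding K and B): {A, J, N, P}.
Backdoor paths from K to B:
  P1: K <- A -> B
  P2: K <- P -> B
The empty set is not sufficient: P1 (K <- A -> B) has no collider blocking it and no conditioned non-collider, so it is open.
Try {A, P}:
  P1: blocked at fork node A ∈ conditioning set.
  P2: blocked at fork node P ∈ conditioning set.
{A, P} contains no descendant of K and blocks every backdoor path.
Every element of {A, P} is needed (dropping A leaves P1 open; dropping P leaves P2 open), so no proper subset is valid.
Among all size-2 subsets of the eligible variables, only {A, P} blocks every backdoor path, so it is the unique smallest valid adjustment set.

{A, P}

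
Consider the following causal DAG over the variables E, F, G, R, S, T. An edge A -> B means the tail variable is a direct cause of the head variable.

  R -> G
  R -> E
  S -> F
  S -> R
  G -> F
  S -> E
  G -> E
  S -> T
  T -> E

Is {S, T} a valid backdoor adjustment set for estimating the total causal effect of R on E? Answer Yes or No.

Yes

Backdoor paths from R to E (paths whose first edge points into R):
  P1: R <- S -> T -> E
  P2: R <- S -> E
  P3: R <- S -> F <- G -> E
Condition 1 (no descendant of R in the set): holds — descendants of R are {E, F, G}; none are in {S, T}.
Condition 2 (every backdoor path blocked by {S, T}):
  P1: blocked at fork node S ∈ conditioning set.
  P2: blocked at fork node S ∈ conditioning set.
  P3: blocked at fork node S ∈ conditioning set.
{S, T} satisfies the backdoor criterion.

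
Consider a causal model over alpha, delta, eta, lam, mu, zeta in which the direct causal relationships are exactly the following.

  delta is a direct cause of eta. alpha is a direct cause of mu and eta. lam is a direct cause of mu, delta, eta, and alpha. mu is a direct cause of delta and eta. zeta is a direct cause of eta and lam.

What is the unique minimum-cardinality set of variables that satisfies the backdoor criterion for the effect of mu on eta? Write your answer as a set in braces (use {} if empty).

{alpha, lam}

Variables eligible for adjustment (non-descendants of mu, excluding mu and eta): {alpha, lam, zeta}.
Backdoor paths from mu to eta:
  P1: mu <- lam <- zeta -> eta
  P2: mu <- lam -> alpha -> eta
  P3: mu <- lam -> delta -> eta
  P4: mu <- lam -> eta
  P5: mu <- alpha <- lam <- zeta -> eta
  P6: mu <- alpha <- lam -> delta -> eta
  P7: mu <- alpha <- lam -> eta
  P8: mu <- alpha -> eta
The empty set is not sufficient: P1 (mu <- lam <- zeta -> eta) has no collider blocking it and no conditioned non-collider, so it is open.
Try {alpha, lam}:
  P1: blocked at chain node lam ∈ conditioning set.
  P2: blocked at fork node lam ∈ conditioning set.
  P3: blocked at fork node lam ∈ conditioning set.
  P4: blocked at fork node lam ∈ conditioning set.
  P5: blocked at chain node alpha ∈ conditioning set.
  P6: blocked at chain node alpha ∈ conditioning set.
  P7: blocked at chain node alpha ∈ conditioning set.
  P8: blocked at fork node alpha ∈ conditioning set.
{alpha, lam} contains no descendant of mu and blocks every backdoor path.
Every element of {alpha, lam} is needed (dropping alpha leaves P8 open; dropping lam leaves P1 open), so no proper subset is valid.
Among all size-2 subsets of the eligible variables, only {alpha, lam} blocks every backdoor path, so it is the unique smallest valid adjustment set.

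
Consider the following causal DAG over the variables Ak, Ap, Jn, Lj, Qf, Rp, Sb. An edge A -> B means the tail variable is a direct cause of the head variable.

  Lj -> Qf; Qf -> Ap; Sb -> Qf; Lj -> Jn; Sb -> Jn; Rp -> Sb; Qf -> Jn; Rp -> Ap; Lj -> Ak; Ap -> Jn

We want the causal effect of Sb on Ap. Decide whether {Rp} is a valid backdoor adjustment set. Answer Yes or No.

Yes

Backdoor paths from Sb to Ap (paths whose first edge points into Sb):
  P1: Sb <- Rp -> Ap
Condition 1 (no descendant of Sb in the set): holds — descendants of Sb are {Ap, Jn, Qf}; none are in {Rp}.
Condition 2 (every backdoor path blocked by {Rp}):
  P1: blocked at fork node Rp ∈ conditioning set.
{Rp} satisfies the backdoor criterion.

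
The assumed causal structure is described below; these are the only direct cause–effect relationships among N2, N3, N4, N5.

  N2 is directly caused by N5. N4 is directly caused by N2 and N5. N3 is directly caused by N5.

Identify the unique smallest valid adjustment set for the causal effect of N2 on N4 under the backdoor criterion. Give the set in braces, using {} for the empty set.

{N5}

Variables eligible for adjustment (non-descendants of N2, excluding N2 and N4): {N3, N5}.
Backdoor paths from N2 to N4:
  P1: N2 <- N5 -> N4
The empty set is not sufficient: P1 (N2 <- N5 -> N4) has no collider blocking it and no conditioned non-collider, so it is open.
Try {N5}:
  P1: blocked at fork node N5 ∈ conditioning set.
{N5} contains no descendant of N2 and blocks every backdoor path.
No other singleton works — e.g. {N3} leaves P1 open — so {N5} is the unique smallest valid adjustment set.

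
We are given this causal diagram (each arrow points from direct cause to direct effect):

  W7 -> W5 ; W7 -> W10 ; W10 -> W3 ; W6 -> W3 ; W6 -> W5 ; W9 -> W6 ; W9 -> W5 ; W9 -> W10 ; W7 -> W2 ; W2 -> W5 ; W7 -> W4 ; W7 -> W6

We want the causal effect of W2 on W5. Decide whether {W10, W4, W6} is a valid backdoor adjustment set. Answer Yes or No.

No

Backdoor paths from W2 to W5 (paths whose first edge points into W2):
  P1: W2 <- W7 -> W10 <- W9 -> W6 -> W5
  P2: W2 <- W7 -> W10 <- W9 -> W5
  P3: W2 <- W7 -> W10 -> W3 <- W6 <- W9 -> W5
  P4: W2 <- W7 -> W10 -> W3 <- W6 -> W5
  P5: W2 <- W7 -> W6 <- W9 -> W5
  P6: W2 <- W7 -> W6 -> W3 <- W10 <- W9 -> W5
  P7: W2 <- W7 -> W6 -> W5
  P8: W2 <- W7 -> W5
Condition 1 (no descendant of W2 in the set): holds — descendants of W2 are {W5}; none are in {W10, W4, W6}.
Condition 2 (every backdoor path blocked by {W10, W4, W6}):
  P1: blocked at chain node W6 ∈ conditioning set.
  P2: open — collider(s) W10 are conditioned on (or have a conditioned descendant) and no non-collider on the path is in the set.
  P3: blocked at chain node W10 ∈ conditioning set.
  P4: blocked at chain node W10 ∈ conditioning set.
  P5: open — collider(s) W6 are conditioned on (or have a conditioned descendant) and no non-collider on the path is in the set.
  P6: blocked at chain node W6 ∈ conditioning set.
  P7: blocked at chain node W6 ∈ conditioning set.
  P8: open — no interior node is in the conditioning set.
{W10, W4, W6} does not satisfy the backdoor criterion.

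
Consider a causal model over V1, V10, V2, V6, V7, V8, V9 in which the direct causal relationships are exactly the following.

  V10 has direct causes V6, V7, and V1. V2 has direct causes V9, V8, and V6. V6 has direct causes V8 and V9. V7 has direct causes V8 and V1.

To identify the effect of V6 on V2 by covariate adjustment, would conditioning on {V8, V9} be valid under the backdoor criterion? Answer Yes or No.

Backdoor paths from V6 to V2 (paths whose first edge points into V6):
  P1: V6 <- V8 -> V2
  P2: V6 <- V9 -> V2
Condition 1 (no descendant of V6 in the set): holds — descendants of V6 are {V10, V2}; none are in {V8, V9}.
Condition 2 (every backdoor path blocked by {V8, V9}):
  P1: blocked at fork node V8 ∈ conditioning set.
  P2: blocked at fork node V9 ∈ conditioning set.
{V8, V9} satisfies the backdoor criterion.

Yes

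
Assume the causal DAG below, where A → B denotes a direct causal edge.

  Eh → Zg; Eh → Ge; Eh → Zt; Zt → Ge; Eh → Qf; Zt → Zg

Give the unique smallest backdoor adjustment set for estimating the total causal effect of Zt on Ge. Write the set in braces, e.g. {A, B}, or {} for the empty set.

Variables eligible for adjustment (non-descendants of Zt, excluding Zt and Ge): {Eh, Qf}.
Backdoor paths from Zt to Ge:
  P1: Zt <- Eh -> Ge
The empty set is not sufficient: P1 (Zt <- Eh -> Ge) has no collider blocking it and no conditioned non-collider, so it is open.
Try {Eh}:
  P1: blocked at fork node Eh ∈ conditioning set.
{Eh} contains no descendant of Zt and blocks every backdoor path.
No other singleton works — e.g. {Qf} leaves P1 open — so {Eh} is the unique smallest valid adjustment set.

{Eh}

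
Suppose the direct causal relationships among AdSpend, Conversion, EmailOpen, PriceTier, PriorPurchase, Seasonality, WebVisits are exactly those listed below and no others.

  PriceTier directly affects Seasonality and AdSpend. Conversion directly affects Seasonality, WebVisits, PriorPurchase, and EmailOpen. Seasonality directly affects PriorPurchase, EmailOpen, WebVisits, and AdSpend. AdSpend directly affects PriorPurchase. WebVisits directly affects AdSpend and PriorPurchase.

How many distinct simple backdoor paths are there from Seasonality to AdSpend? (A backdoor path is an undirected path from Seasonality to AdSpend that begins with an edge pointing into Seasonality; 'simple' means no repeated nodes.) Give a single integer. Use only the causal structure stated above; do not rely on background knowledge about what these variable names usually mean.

5

A backdoor path from Seasonality to AdSpend is any simple undirected path whose first edge points into Seasonality (i.e. leaves Seasonality via a parent).
Parents of Seasonality: {Conversion, PriceTier}.
Enumerating:
  P1: Seasonality <- Conversion -> WebVisits -> AdSpend
  P2: Seasonality <- Conversion -> WebVisits -> PriorPurchase <- AdSpend
  P3: Seasonality <- Conversion -> PriorPurchase <- WebVisits -> AdSpend
  P4: Seasonality <- Conversion -> PriorPurchase <- AdSpend
  P5: Seasonality <- PriceTier -> AdSpend
That exhausts the simple backdoor paths. Count: 5.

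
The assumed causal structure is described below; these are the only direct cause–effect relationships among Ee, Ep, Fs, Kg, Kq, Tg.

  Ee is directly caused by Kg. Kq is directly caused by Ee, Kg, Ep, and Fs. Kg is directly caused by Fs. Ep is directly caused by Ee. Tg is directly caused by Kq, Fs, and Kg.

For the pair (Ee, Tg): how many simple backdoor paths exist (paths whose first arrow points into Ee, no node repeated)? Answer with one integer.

A backdoor path from Ee to Tg is any simple undirected path whose first edge points into Ee (i.e. leaves Ee via a parent).
Parents of Ee: {Kg}.
Enumerating:
  P1: Ee <- Kg <- Fs -> Kq -> Tg
  P2: Ee <- Kg <- Fs -> Tg
  P3: Ee <- Kg -> Kq <- Fs -> Tg
  P4: Ee <- Kg -> Kq -> Tg
  P5: Ee <- Kg -> Tg
That exhausts the simple backdoor paths. Count: 5.

5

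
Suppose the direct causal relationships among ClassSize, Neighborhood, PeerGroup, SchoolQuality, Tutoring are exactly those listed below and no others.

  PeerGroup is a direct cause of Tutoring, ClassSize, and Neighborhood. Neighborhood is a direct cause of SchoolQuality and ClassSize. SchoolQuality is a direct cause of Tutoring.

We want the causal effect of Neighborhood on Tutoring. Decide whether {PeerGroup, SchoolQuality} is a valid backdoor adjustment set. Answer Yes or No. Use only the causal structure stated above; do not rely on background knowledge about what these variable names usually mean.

Backdoor paths from Neighborhood to Tutoring (paths whose first edge points into Neighborhood):
  P1: Neighborhood <- PeerGroup -> Tutoring
Condition 1 (no descendant of Neighborhood in the set): FAILS — SchoolQuality is a descendant of Neighborhood.
Condition 2 (every backdoor path blocked by {PeerGroup, SchoolQuality}):
  P1: blocked at fork node PeerGroup ∈ conditioning set.
{PeerGroup, SchoolQuality} does not satisfy the backdoor criterion.

No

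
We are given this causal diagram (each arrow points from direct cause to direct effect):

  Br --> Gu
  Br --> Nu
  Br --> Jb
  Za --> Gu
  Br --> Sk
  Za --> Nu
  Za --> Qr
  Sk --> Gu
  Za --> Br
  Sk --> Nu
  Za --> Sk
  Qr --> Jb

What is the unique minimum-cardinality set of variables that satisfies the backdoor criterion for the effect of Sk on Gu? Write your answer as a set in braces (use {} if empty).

{Br, Za}

Variables eligible for adjustment (non-descendants of Sk, excluding Sk and Gu): {Br, Jb, Qr, Za}.
Backdoor paths from Sk to Gu:
  P1: Sk <- Za -> Br -> Gu
  P2: Sk <- Za -> Nu <- Br -> Gu
  P3: Sk <- Za -> Gu
  P4: Sk <- Za -> Qr -> Jb <- Br -> Gu
  P5: Sk <- Br <- Za -> Gu
  P6: Sk <- Br -> Nu <- Za -> Gu
  P7: Sk <- Br -> Gu
  P8: Sk <- Br -> Jb <- Qr <- Za -> Gu
The empty set is not sufficient: P1 (Sk <- Za -> Br -> Gu) has no collider blocking it and no conditioned non-collider, so it is open.
Try {Br, Za}:
  P1: blocked at fork node Za ∈ conditioning set.
  P2: blocked at fork node Za ∈ conditioning set.
  P3: blocked at fork node Za ∈ conditioning set.
  P4: blocked at fork node Za ∈ conditioning set.
  P5: blocked at chain node Br ∈ conditioning set.
  P6: blocked at fork node Br ∈ conditioning set.
  P7: blocked at fork node Br ∈ conditioning set.
  P8: blocked at fork node Br ∈ conditioning set.
{Br, Za} contains no descendant of Sk and blocks every backdoor path.
Every element of {Br, Za} is needed (dropping Br leaves P7 open; dropping Za leaves P3 open), so no proper subset is valid.
Among all size-2 subsets of the eligible variables, only {Br, Za} blocks every backdoor path, so it is the unique smallest valid adjustment set.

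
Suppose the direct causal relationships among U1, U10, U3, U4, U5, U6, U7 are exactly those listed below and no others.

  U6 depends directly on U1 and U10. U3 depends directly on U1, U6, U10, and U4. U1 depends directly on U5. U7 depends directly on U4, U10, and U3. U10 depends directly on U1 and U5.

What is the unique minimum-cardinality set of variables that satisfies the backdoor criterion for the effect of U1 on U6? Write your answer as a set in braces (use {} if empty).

Variables eligible for adjustment (non-descendants of U1, excluding U1 and U6): {U4, U5}.
Backdoor paths from U1 to U6:
  P1: U1 <- U5 -> U10 -> U6
  P2: U1 <- U5 -> U10 -> U3 <- U6
  P3: U1 <- U5 -> U10 -> U7 <- U4 -> U3 <- U6
  P4: U1 <- U5 -> U10 -> U7 <- U3 <- U6
The empty set is not sufficient: P1 (U1 <- U5 -> U10 -> U6) has no collider blocking it and no conditioned non-collider, so it is open.
Try {U5}:
  P1: blocked at fork node U5 ∈ conditioning set.
  P2: blocked at fork node U5 ∈ conditioning set.
  P3: blocked at fork node U5 ∈ conditioning set.
  P4: blocked at fork node U5 ∈ conditioning set.
{U5} contains no descendant of U1 and blocks every backdoor path.
No other singleton works — e.g. {U4} leaves P1 open — so {U5} is the unique smallest valid adjustment set.

{U5}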